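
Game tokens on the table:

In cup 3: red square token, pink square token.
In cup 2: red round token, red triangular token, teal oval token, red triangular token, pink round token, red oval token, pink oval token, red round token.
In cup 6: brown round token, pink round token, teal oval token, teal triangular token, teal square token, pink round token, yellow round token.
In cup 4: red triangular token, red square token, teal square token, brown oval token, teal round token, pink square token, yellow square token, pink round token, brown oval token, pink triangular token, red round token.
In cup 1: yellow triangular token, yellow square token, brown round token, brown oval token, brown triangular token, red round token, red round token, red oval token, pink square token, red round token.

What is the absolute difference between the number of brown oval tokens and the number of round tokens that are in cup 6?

brown oval tokens: 3. round tokens in cup 6: 4.
|3 − 4| = 4 − 3 = 1.

1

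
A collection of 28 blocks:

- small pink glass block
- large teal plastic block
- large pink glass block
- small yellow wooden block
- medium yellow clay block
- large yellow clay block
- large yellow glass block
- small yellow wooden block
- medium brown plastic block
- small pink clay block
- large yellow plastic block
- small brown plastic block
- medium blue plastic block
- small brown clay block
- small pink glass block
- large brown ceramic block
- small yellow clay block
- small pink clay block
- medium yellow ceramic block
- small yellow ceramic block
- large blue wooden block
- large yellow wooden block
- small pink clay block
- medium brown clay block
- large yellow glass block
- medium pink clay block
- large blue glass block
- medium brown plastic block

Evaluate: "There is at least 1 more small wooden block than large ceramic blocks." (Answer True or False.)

True

small wooden blocks: 2.
large ceramic blocks: 1.
The claim requires 2 − 1 = 1 ≥ 1, which holds.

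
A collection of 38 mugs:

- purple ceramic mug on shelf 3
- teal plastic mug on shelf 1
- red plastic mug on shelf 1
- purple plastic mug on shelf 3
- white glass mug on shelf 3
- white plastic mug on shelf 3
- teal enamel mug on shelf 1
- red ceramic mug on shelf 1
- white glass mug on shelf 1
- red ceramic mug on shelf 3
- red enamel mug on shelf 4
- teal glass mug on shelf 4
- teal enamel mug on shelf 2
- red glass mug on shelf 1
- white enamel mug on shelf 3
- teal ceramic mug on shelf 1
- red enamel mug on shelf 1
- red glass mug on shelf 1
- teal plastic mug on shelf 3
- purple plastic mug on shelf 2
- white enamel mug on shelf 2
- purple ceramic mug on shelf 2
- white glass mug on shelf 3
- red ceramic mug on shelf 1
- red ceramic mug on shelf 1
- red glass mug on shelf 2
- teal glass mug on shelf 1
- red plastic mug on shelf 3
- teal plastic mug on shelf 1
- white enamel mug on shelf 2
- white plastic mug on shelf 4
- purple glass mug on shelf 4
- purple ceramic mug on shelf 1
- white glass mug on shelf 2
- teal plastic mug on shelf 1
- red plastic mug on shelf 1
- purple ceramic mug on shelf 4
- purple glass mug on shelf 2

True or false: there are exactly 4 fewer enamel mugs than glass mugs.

True

|enamel mugs| = 7.
|glass mugs| = 11.
The claim requires 11 − 7 (= 4) to equal 4, which holds.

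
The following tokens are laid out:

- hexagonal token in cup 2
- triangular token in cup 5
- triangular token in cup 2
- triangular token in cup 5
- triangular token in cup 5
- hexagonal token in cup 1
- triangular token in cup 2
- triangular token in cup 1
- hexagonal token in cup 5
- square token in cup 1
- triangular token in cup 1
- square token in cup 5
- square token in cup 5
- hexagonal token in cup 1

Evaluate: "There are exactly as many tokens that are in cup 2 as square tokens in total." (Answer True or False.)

|tokens in cup 2| = 3.
|square tokens| = 3.
The claim requires 3 = 3, which holds.

True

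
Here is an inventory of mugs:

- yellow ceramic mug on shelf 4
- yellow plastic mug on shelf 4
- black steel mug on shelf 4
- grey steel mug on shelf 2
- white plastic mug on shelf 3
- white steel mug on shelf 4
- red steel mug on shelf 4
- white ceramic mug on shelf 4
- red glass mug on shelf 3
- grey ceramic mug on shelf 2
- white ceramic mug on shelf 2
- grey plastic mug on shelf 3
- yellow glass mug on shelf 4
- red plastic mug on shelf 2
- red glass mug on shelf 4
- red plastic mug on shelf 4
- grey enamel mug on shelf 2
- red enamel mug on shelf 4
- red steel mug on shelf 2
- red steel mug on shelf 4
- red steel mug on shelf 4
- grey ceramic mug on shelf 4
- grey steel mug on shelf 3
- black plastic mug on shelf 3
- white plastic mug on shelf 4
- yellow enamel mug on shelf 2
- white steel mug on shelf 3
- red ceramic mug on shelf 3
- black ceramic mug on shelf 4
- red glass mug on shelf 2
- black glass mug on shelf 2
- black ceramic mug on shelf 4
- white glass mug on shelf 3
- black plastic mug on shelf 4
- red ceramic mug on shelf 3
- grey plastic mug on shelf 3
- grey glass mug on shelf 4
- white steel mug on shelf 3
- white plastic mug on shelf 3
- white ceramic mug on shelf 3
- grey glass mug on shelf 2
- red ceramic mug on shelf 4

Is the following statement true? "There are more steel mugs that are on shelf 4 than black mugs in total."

|steel mugs on shelf 4| = 5.
|black mugs| = 6.
The claim requires 5 > 6, which does not hold.

False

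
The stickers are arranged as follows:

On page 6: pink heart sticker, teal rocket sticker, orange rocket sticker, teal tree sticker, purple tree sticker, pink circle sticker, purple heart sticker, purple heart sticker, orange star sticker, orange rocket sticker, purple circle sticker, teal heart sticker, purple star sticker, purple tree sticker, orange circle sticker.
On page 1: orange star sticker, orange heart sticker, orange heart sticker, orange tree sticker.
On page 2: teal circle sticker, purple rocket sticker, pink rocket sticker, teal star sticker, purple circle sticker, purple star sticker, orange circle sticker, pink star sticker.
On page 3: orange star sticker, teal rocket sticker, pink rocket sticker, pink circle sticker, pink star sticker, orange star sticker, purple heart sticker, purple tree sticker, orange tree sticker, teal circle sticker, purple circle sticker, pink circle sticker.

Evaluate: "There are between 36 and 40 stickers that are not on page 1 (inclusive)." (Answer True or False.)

False

There are 35 stickers that are not on page 1.
The claim requires 36 ≤ 35 ≤ 40, which does not hold.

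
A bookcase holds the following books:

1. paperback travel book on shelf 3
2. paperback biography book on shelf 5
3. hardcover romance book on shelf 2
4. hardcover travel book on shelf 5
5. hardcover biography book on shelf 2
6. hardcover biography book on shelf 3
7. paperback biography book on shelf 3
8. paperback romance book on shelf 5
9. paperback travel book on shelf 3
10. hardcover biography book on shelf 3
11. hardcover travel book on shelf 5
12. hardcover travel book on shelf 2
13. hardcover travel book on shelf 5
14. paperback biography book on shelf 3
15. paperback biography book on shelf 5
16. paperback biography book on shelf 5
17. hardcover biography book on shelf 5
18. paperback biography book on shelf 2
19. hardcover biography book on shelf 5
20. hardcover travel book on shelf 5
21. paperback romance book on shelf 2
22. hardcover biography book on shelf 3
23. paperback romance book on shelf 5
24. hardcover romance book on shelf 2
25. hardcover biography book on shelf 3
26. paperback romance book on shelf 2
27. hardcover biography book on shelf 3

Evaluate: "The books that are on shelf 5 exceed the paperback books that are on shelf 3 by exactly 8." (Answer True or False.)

False

There are 11 books on shelf 5.
There are 4 paperback books on shelf 3.
The claim requires 11 − 4 (= 7) to equal 8, which does not hold.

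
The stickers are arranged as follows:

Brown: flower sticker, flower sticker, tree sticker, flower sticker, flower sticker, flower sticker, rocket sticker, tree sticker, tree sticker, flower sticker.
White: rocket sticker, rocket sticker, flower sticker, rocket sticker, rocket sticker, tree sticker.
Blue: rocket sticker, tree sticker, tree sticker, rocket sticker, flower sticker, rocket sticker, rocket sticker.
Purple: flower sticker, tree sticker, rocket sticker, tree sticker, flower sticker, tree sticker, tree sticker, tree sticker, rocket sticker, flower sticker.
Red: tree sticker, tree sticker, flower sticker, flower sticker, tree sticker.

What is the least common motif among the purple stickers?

rocket

Counts by motif (restricted to purple stickers): tree 5, flower 3, rocket 2.
The minimum is 2, held uniquely by rocket.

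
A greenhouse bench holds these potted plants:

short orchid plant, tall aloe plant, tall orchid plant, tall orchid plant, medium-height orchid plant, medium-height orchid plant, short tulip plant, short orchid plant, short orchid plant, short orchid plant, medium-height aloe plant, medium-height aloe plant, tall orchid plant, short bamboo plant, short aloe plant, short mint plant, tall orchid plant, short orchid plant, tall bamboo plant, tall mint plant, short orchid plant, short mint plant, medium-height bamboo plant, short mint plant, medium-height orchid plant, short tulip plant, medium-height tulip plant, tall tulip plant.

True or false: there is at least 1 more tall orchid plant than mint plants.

tall orchid plants: 4.
mint plants: 4.
The claim requires 4 − 4 = 0 ≥ 1, which does not hold.

False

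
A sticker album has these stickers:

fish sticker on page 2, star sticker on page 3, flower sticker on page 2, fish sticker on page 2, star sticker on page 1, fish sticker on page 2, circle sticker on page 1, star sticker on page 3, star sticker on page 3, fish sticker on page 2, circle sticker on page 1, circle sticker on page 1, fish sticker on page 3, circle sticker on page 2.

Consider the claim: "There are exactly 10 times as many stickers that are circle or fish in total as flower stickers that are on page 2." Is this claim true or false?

|stickers that are circle or fish| = 9.
|flower stickers on page 2| = 1.
The claim requires 9 = 10 × 1 = 10, which does not hold.

False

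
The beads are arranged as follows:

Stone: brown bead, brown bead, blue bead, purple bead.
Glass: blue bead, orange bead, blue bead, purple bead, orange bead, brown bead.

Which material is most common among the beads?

glass

Counts by material: glass 6, stone 4.
The maximum is 6, held uniquely by glass.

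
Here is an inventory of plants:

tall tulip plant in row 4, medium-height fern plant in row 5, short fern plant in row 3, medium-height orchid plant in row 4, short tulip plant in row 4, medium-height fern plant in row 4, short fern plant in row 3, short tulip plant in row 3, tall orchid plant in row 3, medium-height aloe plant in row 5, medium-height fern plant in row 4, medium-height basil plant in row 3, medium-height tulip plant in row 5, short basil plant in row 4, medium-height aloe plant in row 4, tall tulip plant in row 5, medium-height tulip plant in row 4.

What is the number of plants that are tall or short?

short: 5; tall: 3; together 5 + 3 = 8.

8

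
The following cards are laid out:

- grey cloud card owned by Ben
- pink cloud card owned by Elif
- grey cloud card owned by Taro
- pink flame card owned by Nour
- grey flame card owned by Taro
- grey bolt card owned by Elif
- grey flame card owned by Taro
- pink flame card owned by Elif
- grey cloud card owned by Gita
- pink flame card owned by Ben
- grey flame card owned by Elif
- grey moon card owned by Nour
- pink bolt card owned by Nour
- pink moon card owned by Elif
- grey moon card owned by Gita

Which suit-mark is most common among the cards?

Counts by suit-mark: flame 6, cloud 4, moon 3, bolt 2.
The maximum is 6, held uniquely by flame.

flame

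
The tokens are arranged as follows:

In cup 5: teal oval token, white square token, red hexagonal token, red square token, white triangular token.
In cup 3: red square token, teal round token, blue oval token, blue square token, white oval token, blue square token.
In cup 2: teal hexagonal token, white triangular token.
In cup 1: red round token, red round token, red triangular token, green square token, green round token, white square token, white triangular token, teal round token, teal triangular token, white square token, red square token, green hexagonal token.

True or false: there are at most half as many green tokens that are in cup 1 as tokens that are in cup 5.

There are 3 green tokens in cup 1.
There are 5 tokens in cup 5.
The claim requires 2 × 3 = 6 ≤ 5, which does not hold.

False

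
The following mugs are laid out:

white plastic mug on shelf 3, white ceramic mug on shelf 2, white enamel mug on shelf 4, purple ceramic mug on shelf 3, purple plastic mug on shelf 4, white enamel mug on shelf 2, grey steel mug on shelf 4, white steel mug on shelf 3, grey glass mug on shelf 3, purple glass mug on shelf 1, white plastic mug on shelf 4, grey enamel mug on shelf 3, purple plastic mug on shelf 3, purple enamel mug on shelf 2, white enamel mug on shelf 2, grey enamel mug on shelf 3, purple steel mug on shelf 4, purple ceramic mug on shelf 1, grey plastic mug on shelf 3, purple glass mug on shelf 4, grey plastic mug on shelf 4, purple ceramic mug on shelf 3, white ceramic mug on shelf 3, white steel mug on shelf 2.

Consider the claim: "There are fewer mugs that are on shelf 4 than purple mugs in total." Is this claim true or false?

True

|mugs on shelf 4| = 7.
|purple mugs| = 9.
The claim requires 7 < 9, which holds.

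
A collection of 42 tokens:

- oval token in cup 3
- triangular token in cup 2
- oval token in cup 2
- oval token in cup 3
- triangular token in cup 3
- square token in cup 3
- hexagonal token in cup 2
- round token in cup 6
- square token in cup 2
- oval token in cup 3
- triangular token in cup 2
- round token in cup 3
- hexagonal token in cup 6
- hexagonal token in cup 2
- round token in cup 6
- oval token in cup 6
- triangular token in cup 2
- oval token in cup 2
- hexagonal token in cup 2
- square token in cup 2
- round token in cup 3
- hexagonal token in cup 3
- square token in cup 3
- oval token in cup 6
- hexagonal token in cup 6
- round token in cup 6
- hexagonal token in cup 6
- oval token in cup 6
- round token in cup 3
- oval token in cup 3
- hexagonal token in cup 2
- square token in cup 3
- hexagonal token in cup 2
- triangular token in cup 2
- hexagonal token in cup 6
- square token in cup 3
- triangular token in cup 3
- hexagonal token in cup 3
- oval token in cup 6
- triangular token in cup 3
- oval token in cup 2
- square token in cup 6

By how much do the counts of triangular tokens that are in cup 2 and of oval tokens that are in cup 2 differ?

triangular tokens in cup 2: 4. oval tokens in cup 2: 3.
|4 − 3| = 4 − 3 = 1.

1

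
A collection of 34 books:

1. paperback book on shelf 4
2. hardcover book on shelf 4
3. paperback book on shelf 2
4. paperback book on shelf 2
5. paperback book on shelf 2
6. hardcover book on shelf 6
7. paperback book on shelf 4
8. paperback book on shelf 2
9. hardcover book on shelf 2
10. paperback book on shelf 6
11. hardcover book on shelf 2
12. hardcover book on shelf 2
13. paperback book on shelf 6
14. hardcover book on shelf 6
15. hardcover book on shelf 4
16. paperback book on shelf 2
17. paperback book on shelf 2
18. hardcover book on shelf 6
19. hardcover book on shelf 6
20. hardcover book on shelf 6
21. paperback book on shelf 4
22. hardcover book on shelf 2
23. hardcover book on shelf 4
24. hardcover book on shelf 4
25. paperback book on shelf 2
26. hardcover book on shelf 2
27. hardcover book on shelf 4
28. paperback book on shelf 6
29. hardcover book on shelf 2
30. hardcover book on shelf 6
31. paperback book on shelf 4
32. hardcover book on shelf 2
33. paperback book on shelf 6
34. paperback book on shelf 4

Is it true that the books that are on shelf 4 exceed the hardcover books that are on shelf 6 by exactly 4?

True

There are 10 books on shelf 4.
There are 6 hardcover books on shelf 6.
The claim requires 10 − 6 (= 4) to equal 4, which holds.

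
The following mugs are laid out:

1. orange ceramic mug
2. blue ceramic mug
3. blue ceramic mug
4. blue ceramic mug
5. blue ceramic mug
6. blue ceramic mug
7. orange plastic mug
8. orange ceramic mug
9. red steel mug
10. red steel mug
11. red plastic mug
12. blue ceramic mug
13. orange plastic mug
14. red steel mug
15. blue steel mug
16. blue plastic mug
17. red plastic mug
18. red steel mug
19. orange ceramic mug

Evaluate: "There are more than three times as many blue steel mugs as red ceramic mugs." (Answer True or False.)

blue steel mugs: 1.
red ceramic mugs: 0.
The claim requires 1 > 3 × 0 = 0, which holds.

True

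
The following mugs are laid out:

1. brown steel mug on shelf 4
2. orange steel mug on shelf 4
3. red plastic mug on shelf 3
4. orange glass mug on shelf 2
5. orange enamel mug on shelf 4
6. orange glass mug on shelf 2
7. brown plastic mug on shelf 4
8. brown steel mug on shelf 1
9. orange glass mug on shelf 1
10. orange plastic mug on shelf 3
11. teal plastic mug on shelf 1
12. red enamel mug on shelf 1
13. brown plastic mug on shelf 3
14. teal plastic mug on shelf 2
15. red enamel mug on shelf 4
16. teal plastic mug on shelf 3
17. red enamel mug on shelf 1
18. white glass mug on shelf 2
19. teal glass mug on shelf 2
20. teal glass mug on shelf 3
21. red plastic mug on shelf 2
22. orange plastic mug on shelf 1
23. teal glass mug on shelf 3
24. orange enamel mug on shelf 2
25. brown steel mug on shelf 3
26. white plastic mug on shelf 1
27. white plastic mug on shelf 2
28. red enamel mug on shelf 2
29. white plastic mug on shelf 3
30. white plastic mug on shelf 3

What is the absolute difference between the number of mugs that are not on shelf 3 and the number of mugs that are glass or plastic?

1

mugs that are not on shelf 3: 21. mugs that are glass or plastic: 20.
|21 − 20| = 21 − 20 = 1.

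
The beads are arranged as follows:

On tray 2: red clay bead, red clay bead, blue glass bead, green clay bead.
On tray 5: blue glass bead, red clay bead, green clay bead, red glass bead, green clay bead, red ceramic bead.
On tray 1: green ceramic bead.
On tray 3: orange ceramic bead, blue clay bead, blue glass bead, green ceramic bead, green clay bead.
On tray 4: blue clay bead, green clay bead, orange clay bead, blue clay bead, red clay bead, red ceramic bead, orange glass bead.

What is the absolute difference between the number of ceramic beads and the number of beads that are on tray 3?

0

ceramic beads: 5. beads on tray 3: 5.
|5 − 5| = 5 − 5 = 0.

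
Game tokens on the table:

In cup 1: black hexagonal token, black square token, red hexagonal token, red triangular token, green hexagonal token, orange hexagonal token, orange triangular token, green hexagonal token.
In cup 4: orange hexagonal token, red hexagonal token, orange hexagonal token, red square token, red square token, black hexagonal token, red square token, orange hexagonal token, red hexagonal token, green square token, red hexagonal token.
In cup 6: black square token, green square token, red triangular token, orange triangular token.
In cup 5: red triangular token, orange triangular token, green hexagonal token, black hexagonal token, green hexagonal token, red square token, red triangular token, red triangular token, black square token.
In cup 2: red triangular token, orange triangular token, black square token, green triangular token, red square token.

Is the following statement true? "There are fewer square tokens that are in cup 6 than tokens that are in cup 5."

|square tokens in cup 6| = 2.
|tokens in cup 5| = 9.
The claim requires 2 < 9, which holds.

True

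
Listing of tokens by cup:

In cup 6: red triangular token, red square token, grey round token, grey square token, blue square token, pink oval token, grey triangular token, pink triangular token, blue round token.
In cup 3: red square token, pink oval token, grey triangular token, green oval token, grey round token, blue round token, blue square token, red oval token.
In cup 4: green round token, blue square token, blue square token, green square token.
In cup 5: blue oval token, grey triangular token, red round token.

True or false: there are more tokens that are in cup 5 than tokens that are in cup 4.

tokens in cup 5: 3.
tokens in cup 4: 4.
The claim requires 3 > 4, which does not hold.

False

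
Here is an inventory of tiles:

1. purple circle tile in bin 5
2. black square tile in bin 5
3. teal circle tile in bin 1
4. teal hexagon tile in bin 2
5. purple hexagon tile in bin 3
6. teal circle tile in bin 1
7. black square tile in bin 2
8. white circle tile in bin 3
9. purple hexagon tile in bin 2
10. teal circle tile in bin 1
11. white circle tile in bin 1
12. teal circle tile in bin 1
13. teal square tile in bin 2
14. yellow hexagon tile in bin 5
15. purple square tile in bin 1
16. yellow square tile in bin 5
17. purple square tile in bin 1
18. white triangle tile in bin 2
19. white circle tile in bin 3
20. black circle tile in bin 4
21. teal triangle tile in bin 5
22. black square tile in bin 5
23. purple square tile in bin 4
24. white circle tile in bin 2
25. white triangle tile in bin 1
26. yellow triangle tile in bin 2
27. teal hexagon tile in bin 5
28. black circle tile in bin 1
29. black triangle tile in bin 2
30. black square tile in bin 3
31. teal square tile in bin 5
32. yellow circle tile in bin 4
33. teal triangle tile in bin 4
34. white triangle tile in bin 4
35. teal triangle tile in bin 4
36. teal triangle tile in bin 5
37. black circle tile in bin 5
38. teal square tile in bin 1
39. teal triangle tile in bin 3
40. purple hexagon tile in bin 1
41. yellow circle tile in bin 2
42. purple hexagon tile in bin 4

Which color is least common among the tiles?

yellow

Counts by color: teal 14, purple 8, black 8, white 7, yellow 5.
The minimum is 5, held uniquely by yellow.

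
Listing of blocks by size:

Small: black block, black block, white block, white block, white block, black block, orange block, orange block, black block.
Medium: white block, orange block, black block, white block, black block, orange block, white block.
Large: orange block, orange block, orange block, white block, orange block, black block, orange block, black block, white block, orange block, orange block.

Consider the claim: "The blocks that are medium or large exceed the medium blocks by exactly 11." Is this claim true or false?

blocks that are medium or large: 18.
medium blocks: 7.
The claim requires 18 − 7 (= 11) to equal 11, which holds.

True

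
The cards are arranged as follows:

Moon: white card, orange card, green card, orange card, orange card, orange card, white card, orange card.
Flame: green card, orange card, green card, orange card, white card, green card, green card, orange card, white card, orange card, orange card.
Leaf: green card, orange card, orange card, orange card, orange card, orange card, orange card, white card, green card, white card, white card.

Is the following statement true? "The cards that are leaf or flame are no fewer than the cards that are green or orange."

False

cards that are leaf or flame: 22.
cards that are green or orange: 23.
The claim requires 22 ≥ 23, which does not hold.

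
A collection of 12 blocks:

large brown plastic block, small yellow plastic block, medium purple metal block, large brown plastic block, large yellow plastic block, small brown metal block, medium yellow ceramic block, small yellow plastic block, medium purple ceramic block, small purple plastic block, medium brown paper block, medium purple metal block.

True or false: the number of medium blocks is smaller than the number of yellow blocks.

False

There are 5 medium blocks.
There are 4 yellow blocks.
The claim requires 5 < 4, which does not hold.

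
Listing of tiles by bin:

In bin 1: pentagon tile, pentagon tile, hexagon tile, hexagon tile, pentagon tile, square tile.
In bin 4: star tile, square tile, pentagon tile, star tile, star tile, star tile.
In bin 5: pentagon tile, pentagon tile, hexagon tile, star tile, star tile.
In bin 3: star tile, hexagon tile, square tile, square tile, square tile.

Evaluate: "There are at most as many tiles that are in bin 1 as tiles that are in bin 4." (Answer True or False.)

tiles in bin 1: 6.
tiles in bin 4: 6.
The claim requires 6 ≤ 6, which holds.

True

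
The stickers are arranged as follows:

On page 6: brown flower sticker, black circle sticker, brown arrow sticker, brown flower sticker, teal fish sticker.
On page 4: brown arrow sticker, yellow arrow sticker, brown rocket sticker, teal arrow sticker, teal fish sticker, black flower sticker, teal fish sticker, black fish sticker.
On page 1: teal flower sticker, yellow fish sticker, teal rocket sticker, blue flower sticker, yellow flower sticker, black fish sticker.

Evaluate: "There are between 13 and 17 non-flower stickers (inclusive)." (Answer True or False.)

True

non-flower stickers: 13.
The claim requires 13 ≤ 13 ≤ 17, which holds.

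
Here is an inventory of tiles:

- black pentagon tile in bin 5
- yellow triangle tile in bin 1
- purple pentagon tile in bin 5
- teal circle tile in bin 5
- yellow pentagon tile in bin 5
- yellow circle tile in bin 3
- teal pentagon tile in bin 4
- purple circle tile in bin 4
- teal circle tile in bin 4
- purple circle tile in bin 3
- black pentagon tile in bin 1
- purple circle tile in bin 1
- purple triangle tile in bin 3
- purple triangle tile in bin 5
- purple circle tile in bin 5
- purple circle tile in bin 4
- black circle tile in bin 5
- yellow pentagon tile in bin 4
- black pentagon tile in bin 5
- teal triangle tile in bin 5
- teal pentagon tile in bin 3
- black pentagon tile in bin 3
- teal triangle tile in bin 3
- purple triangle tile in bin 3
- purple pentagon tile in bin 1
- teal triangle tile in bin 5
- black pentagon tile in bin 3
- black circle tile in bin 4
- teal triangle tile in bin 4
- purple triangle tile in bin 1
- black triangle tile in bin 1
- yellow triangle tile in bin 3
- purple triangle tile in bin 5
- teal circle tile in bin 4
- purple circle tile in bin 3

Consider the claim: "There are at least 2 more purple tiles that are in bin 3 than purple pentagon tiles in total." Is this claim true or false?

True

purple tiles in bin 3: 4.
purple pentagon tiles: 2.
The claim requires 4 − 2 = 2 ≥ 2, which holds.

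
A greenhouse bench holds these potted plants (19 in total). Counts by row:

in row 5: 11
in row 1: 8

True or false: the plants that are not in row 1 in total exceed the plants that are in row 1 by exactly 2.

plants that are not in row 1: 11.
plants in row 1: 8.
The claim requires 11 − 8 (= 3) to equal 2, which does not hold.

False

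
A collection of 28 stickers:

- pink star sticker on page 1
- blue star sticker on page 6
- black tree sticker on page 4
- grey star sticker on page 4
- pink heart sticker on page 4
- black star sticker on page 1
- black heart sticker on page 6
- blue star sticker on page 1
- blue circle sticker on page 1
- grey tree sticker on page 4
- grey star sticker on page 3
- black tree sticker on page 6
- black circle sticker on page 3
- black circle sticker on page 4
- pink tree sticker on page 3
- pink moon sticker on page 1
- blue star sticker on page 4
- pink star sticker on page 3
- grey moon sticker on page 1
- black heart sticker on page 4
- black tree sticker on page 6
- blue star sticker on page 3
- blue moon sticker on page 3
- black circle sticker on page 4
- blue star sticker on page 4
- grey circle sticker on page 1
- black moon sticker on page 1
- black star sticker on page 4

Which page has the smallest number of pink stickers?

page 6

Counts by page (restricted to pink stickers): page 1→2, page 3→2, page 4→1, page 6→0.
The minimum is 0, held uniquely by page 6.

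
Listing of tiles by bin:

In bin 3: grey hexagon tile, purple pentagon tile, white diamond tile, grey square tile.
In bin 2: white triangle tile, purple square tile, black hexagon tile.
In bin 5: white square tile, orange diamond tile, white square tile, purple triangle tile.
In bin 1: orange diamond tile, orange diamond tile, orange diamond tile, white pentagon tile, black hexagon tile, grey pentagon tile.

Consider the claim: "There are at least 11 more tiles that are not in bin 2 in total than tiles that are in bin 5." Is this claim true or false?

tiles that are not in bin 2: 14.
tiles in bin 5: 4.
The claim requires 14 − 4 = 10 ≥ 11, which does not hold.

False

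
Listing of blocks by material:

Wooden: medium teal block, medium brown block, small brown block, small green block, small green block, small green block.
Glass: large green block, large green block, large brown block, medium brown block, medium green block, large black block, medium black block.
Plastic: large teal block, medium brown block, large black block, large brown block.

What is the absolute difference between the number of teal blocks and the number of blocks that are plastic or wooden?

8

teal blocks: 2. blocks that are plastic or wooden: 10.
|2 − 10| = 10 − 2 = 8.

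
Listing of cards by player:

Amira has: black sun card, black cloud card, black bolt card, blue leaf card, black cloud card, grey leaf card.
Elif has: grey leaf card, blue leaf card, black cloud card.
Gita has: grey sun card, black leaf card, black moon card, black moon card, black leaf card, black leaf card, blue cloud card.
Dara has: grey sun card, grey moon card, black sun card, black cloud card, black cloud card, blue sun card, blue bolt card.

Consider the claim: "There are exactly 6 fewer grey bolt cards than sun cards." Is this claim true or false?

False

grey bolt cards: 0.
sun cards: 5.
The claim requires 5 − 0 (= 5) to equal 6, which does not hold.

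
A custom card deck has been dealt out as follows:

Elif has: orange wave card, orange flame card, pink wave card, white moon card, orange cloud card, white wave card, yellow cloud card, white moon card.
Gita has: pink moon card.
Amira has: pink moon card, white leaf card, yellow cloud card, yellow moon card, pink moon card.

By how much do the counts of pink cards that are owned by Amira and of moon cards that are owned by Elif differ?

pink cards owned by Amira: 2. moon cards owned by Elif: 2.
|2 − 2| = 2 − 2 = 0.

0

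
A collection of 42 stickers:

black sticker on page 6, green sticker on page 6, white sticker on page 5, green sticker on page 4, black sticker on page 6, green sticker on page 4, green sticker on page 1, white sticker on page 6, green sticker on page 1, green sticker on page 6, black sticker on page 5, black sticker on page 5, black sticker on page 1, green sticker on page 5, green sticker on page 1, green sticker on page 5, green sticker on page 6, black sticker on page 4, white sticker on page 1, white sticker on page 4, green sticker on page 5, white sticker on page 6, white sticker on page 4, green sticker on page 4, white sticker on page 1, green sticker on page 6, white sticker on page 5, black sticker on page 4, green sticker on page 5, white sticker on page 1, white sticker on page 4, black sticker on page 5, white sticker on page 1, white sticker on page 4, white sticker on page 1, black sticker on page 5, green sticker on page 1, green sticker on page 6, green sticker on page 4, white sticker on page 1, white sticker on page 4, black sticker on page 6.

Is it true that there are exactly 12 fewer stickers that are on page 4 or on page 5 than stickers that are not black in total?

There are 21 stickers on page 4 or on page 5.
There are 32 stickers that are not black.
The claim requires 32 − 21 (= 11) to equal 12, which does not hold.

False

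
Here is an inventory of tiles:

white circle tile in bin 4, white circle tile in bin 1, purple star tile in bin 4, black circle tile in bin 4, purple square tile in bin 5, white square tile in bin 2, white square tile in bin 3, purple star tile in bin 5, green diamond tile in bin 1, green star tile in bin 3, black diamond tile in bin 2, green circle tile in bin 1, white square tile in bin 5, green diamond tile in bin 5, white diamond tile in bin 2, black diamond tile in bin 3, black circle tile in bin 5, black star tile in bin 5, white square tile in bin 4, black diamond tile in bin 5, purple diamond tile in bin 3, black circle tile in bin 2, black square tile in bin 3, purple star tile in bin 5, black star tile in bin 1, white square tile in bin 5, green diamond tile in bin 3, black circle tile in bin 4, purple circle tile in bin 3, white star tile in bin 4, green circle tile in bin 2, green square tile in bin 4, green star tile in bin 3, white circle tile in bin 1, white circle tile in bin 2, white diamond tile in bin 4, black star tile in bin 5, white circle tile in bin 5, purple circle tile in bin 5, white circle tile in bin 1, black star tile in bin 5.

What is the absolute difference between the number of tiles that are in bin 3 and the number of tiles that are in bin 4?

tiles in bin 3: 8. tiles in bin 4: 8.
|8 − 8| = 8 − 8 = 0.

0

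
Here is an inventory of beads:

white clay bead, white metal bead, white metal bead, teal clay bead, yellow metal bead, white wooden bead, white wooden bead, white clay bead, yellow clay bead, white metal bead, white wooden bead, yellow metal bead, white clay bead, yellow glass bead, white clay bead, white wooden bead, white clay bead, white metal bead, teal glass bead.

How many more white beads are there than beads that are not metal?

white beads: 13.
beads that are not metal: 13.
13 − 13 = 0.

0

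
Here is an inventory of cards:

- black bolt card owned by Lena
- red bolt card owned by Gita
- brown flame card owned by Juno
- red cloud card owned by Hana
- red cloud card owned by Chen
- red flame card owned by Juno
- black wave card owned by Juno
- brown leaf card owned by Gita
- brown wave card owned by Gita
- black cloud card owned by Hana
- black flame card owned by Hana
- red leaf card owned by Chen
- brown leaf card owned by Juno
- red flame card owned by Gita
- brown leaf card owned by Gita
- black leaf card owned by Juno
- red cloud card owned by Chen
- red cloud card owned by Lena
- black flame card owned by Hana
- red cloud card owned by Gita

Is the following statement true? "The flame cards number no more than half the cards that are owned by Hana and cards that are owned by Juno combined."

flame cards: 5.
cards owned by Hana: 4; cards owned by Juno: 5; combined: 4 + 5 = 9.
The claim requires 2 × 5 = 10 ≤ 9, which does not hold.

False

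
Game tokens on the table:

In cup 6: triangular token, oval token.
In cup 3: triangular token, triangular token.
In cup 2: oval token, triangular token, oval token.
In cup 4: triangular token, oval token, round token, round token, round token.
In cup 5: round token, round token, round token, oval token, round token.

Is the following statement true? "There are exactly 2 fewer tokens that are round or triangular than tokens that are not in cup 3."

False

tokens that are round or triangular: 12.
tokens that are not in cup 3: 15.
The claim requires 15 − 12 (= 3) to equal 2, which does not hold.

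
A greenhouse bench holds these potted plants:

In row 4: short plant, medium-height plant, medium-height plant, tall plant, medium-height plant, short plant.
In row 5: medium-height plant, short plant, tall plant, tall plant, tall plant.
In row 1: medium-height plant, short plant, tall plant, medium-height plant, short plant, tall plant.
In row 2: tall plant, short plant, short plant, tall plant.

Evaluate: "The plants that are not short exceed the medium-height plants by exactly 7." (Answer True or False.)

False

|plants that are not short| = 14.
|medium-height plants| = 6.
The claim requires 14 − 6 (= 8) to equal 7, which does not hold.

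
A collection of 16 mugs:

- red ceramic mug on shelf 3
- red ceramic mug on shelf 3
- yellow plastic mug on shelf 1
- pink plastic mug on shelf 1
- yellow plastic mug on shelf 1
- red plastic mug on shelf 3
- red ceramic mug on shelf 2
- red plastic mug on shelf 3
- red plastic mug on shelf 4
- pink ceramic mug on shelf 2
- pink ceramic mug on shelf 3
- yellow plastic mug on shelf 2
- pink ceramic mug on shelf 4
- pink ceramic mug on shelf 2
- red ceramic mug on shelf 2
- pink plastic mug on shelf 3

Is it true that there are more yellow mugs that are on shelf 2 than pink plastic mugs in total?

False

yellow mugs on shelf 2: 1.
pink plastic mugs: 2.
The claim requires 1 > 2, which does not hold.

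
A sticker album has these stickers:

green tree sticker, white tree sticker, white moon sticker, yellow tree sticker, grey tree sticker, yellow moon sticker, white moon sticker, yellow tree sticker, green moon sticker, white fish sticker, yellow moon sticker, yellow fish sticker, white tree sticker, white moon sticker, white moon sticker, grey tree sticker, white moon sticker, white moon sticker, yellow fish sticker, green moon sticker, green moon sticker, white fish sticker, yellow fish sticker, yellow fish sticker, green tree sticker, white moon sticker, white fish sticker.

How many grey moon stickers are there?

0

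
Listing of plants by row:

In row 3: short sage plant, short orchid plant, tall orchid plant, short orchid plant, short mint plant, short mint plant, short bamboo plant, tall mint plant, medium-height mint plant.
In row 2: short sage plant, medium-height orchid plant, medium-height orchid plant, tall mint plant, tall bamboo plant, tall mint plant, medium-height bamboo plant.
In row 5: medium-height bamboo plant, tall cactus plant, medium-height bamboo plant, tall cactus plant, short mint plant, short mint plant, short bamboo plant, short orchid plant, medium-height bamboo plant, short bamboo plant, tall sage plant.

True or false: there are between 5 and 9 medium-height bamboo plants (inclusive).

There are 4 medium-height bamboo plants.
The claim requires 5 ≤ 4 ≤ 9, which does not hold.

False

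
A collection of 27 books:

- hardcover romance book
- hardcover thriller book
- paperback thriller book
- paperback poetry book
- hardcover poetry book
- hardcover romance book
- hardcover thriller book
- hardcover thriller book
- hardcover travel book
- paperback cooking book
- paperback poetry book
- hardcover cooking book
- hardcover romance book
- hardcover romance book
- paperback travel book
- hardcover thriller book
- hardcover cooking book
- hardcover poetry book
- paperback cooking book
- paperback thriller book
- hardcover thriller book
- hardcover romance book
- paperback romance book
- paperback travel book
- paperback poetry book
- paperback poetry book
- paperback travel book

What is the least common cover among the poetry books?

Counts by cover (restricted to poetry books): paperback 4, hardcover 2.
The minimum is 2, held uniquely by hardcover.

hardcover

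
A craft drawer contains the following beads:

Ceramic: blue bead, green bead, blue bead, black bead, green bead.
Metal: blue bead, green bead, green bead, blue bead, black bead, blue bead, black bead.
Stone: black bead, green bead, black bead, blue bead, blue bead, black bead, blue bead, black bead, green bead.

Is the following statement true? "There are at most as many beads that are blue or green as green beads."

|beads that are blue or green| = 14.
|green beads| = 6.
The claim requires 14 ≤ 6, which does not hold.

False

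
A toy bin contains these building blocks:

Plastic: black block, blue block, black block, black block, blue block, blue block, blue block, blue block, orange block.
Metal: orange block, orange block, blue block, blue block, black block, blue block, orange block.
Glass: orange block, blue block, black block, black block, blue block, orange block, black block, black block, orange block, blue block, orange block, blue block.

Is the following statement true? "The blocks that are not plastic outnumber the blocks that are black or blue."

False

There are 19 blocks that are not plastic.
There are 20 blocks that are black or blue.
The claim requires 19 > 20, which does not hold.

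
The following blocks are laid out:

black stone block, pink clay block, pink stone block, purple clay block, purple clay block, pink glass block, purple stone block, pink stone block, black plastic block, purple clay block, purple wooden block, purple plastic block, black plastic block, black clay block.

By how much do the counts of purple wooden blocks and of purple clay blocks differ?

purple wooden blocks: 1. purple clay blocks: 3.
|1 − 3| = 3 − 1 = 2.

2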